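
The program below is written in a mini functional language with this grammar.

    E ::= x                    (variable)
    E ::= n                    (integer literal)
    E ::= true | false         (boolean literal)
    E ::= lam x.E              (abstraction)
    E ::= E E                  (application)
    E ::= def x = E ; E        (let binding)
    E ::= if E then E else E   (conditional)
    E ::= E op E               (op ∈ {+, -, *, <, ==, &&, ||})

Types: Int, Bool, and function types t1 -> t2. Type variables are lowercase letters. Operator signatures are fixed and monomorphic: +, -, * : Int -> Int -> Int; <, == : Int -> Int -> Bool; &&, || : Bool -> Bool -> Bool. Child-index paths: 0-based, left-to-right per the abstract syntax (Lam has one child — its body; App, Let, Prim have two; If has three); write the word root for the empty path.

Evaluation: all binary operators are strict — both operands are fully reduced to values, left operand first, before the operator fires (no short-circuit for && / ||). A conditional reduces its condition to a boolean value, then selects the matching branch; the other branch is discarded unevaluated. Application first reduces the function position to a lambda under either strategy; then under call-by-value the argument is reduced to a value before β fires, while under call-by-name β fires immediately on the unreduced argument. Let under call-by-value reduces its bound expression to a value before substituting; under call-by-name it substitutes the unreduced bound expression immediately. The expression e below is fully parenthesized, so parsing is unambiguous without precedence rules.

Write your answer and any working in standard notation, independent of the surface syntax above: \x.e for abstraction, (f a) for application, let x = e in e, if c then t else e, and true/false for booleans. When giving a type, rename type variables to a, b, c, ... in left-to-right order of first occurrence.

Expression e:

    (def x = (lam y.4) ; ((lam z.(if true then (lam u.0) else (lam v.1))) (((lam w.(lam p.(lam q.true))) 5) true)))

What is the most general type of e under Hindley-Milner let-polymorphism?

Derivation:
\y._ : a -> Int
let x : forall. a -> Int
  unify Bool ~ Bool
\u._ : c -> Int
\v._ : d -> Int
  unify c -> Int ~ d -> Int
  unify c ~ d
  unify Int ~ Int
\z._ : b -> d -> Int
\q._ : g -> Bool
\p._ : f -> g -> Bool
\w._ : e -> f -> g -> Bool
  unify e -> f -> g -> Bool ~ Int -> h
  unify e ~ Int
  unify f -> g -> Bool ~ h
_ _ : f -> g -> Bool
  unify f -> g -> Bool ~ Bool -> i
  unify f ~ Bool
  unify g -> Bool ~ i
_ _ : g -> Bool
  unify b -> d -> Int ~ (g -> Bool) -> j
  unify b ~ g -> Bool
  unify d -> Int ~ j
_ _ : d -> Int

Answer: a -> Int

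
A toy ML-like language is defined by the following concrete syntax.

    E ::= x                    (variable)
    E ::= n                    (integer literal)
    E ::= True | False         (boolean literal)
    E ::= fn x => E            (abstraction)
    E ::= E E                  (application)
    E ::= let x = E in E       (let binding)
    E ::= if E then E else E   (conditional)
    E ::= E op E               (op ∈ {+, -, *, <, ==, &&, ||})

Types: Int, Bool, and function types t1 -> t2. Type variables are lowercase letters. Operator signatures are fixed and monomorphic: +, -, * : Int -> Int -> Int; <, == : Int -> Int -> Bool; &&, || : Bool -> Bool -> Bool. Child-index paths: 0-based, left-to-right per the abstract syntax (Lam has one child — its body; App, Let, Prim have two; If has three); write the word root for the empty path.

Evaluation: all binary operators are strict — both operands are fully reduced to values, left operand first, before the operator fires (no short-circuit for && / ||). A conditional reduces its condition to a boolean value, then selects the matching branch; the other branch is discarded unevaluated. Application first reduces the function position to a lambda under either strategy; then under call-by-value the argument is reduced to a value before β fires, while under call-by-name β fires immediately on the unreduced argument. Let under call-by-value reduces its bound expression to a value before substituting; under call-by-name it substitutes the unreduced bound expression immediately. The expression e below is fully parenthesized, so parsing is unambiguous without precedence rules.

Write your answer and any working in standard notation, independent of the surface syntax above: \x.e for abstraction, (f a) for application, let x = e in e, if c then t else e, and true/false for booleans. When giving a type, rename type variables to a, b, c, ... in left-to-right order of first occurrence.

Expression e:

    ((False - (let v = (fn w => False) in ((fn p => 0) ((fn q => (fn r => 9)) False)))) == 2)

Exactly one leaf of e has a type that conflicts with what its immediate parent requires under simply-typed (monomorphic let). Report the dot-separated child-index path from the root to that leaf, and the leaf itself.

Working:
  unify Bool ~ Int
  FAIL: mismatch Bool ~ Int

Answer: 0.0 : false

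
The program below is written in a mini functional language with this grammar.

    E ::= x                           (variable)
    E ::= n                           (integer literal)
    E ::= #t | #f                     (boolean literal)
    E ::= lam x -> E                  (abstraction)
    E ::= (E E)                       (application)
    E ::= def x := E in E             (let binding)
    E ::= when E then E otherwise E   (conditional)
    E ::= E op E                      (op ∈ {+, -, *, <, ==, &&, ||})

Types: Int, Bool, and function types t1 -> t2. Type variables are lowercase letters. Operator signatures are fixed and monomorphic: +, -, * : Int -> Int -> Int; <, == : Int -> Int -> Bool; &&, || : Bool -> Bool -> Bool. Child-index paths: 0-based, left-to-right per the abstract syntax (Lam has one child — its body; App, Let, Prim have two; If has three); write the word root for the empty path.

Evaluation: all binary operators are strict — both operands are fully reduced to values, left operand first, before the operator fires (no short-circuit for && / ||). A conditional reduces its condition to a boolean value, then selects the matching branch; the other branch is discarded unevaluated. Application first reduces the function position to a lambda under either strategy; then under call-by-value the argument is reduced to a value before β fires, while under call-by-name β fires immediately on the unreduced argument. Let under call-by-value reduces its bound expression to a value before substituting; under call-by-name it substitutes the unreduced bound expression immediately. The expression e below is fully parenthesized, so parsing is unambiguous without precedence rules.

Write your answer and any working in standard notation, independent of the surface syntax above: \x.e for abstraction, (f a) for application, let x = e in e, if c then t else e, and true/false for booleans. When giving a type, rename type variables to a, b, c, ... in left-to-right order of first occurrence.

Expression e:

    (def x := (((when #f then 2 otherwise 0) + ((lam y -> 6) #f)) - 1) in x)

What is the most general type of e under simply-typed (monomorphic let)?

Answer: Int

Working:
  unify Bool ~ Bool
  unify Int ~ Int
  unify Int ~ Int
\y._ : a -> Int
  unify a -> Int ~ Bool -> b
  unify a ~ Bool
  unify Int ~ b
_ _ : Int
  unify Int ~ Int
  unify Int ~ Int
  unify Int ~ Int
let x : Int
x : Int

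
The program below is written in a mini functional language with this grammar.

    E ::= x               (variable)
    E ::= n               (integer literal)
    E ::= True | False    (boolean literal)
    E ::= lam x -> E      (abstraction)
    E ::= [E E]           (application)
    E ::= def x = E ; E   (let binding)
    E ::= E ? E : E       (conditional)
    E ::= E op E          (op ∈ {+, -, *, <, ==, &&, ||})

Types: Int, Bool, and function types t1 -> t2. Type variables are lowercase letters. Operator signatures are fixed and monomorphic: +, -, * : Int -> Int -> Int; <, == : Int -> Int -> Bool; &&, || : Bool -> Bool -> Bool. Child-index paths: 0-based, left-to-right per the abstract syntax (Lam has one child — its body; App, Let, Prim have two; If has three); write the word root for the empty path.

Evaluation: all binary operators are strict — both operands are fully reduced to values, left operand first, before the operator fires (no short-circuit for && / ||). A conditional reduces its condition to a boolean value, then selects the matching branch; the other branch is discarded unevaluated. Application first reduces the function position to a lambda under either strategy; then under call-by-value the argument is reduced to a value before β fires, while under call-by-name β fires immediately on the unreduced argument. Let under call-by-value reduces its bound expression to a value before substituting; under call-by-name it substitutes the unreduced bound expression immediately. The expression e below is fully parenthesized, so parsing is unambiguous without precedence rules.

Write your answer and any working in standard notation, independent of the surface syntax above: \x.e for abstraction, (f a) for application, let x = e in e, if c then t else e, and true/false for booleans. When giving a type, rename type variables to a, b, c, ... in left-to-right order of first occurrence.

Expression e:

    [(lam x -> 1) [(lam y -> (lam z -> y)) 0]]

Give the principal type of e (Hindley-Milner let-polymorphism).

Working:
\x._ : a -> Int
y : b
\z._ : c -> b
\y._ : b -> c -> b
  unify b -> c -> b ~ Int -> d
  unify b ~ Int
  unify c -> Int ~ d
_ _ : c -> Int
  unify a -> Int ~ (c -> Int) -> e
  unify a ~ c -> Int
  unify Int ~ e
_ _ : Int

Answer: Int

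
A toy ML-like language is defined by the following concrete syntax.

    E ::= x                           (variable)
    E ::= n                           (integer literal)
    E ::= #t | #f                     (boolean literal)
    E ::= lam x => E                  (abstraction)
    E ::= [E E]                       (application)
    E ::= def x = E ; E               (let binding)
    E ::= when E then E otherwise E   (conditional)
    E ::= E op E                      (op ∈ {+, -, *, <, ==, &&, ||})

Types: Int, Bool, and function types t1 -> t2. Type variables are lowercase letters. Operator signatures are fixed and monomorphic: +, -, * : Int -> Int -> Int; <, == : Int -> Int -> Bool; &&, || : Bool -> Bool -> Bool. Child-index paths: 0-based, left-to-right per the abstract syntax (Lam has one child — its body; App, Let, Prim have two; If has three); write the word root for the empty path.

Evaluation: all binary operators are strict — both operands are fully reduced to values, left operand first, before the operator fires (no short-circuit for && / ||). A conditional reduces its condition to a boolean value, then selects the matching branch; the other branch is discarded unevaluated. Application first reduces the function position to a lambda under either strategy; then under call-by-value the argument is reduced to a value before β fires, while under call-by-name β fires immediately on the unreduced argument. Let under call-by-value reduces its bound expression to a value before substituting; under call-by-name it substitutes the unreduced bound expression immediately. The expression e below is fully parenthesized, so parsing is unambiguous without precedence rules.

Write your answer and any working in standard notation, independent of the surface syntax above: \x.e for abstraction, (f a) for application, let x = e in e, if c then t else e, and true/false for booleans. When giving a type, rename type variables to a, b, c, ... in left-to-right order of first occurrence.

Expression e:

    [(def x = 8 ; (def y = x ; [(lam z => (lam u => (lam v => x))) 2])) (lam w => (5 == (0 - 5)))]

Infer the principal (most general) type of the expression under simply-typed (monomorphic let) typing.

Answer: a -> Int

Trace:
let x : Int
x : Int
let y : Int
x : Int
\v._ : c -> Int
\u._ : b -> c -> Int
\z._ : a -> b -> c -> Int
  unify a -> b -> c -> Int ~ Int -> d
  unify a ~ Int
  unify b -> c -> Int ~ d
_ _ : b -> c -> Int
  unify Int ~ Int
  unify Int ~ Int
  unify Int ~ Int
  unify Int ~ Int
\w._ : e -> Bool
  unify b -> c -> Int ~ (e -> Bool) -> f
  unify b ~ e -> Bool
  unify c -> Int ~ f
_ _ : c -> Int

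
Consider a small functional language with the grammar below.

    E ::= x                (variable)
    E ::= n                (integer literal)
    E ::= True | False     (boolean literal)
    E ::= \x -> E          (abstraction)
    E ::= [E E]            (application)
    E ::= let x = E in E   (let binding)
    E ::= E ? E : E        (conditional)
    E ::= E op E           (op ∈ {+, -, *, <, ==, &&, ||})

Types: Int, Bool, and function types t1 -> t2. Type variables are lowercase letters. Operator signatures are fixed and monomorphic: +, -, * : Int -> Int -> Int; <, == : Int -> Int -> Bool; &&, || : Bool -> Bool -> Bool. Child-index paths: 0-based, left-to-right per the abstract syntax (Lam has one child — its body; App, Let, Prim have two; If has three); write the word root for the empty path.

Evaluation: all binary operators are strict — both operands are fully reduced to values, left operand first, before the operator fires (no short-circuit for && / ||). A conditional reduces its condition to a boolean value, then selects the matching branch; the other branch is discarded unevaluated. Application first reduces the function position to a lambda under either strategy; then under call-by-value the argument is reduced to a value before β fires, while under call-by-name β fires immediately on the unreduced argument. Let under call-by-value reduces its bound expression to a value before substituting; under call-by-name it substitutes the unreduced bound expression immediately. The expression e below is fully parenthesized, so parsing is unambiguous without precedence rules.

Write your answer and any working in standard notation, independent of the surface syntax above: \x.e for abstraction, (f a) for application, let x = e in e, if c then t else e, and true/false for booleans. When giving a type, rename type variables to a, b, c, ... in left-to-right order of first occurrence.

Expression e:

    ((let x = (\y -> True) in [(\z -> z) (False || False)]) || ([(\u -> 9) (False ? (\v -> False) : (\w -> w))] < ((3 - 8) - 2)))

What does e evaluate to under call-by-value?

Working:
step 0: ((let x = (\y.true) in ((\z.z) (false || false))) || (((\u.9) (if false then (\v.false) else (\w.w))) < ((3 - 8) - 2)))
step 1: [let@0] (((\z.z) (false || false)) || (((\u.9) (if false then (\v.false) else (\w.w))) < ((3 - 8) - 2)))
step 2: [delta@0.1] (((\z.z) false) || (((\u.9) (if false then (\v.false) else (\w.w))) < ((3 - 8) - 2)))
step 3: [beta@0] (false || (((\u.9) (if false then (\v.false) else (\w.w))) < ((3 - 8) - 2)))
step 4: [if@1.0.1] (false || (((\u.9) (\w.w)) < ((3 - 8) - 2)))
step 5: [beta@1.0] (false || (9 < ((3 - 8) - 2)))
step 6: [delta@1.1.0] (false || (9 < (-5 - 2)))
step 7: [delta@1.1] (false || (9 < -7))
step 8: [delta@1] (false || false)
step 9: [delta@root] false

Answer: false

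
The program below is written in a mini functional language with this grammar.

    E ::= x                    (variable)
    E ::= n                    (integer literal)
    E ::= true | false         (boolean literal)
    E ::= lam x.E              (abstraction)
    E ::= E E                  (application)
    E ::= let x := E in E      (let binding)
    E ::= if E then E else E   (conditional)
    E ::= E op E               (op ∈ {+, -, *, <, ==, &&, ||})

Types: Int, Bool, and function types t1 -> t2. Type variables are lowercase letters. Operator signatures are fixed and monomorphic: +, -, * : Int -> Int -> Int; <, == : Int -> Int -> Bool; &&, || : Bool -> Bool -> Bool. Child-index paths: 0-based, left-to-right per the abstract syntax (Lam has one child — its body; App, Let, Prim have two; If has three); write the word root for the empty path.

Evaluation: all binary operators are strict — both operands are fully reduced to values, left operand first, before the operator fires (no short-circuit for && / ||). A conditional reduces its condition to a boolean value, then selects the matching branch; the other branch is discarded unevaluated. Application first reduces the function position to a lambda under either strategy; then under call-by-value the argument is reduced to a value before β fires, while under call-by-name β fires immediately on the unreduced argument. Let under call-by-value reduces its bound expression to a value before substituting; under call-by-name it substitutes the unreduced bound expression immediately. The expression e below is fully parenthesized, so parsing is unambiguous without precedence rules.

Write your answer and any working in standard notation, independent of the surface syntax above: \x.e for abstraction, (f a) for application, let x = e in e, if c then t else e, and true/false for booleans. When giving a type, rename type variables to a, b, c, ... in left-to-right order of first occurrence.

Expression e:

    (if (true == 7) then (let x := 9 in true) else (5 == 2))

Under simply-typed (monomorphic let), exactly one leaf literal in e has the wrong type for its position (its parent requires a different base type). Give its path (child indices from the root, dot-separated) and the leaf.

Answer: 0.0 : true

Derivation:
  unify Bool ~ Int
  FAIL: mismatch Bool ~ Int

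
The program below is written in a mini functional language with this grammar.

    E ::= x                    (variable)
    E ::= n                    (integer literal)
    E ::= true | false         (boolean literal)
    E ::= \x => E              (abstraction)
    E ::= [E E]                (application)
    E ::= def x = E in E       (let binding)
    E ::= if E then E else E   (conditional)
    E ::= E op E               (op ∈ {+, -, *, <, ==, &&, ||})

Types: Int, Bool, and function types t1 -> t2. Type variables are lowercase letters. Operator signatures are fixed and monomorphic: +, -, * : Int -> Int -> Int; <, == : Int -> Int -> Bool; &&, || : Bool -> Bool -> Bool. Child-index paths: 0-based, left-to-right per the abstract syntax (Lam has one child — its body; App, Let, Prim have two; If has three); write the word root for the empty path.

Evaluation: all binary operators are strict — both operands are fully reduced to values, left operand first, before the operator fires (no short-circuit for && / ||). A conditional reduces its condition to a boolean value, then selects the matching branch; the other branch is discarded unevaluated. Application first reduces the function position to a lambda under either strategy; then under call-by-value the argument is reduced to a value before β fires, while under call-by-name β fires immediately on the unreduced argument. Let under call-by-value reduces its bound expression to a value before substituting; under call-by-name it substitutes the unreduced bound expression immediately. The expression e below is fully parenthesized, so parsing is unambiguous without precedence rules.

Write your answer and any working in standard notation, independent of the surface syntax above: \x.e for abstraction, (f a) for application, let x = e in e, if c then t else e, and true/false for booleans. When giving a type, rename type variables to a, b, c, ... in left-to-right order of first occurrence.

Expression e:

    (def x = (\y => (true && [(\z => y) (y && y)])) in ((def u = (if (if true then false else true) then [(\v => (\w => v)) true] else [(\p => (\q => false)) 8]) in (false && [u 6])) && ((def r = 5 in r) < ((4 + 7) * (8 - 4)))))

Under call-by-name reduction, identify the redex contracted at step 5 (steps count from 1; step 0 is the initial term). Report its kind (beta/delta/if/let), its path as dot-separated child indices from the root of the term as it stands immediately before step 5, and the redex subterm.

Working:
step 0: (let x = (\y.(true && ((\z.y) (y && y)))) in ((let u = (if (if true then false else true) then ((\v.(\w.v)) true) else ((\p.(\q.false)) 8)) in (false && (u 6))) && ((let r = 5 in r) < ((4 + 7) * (8 - 4)))))
step 1: [let@root] ((let u = (if (if true then false else true) then ((\v.(\w.v)) true) else ((\p.(\q.false)) 8)) in (false && (u 6))) && ((let r = 5 in r) < ((4 + 7) * (8 - 4))))
step 2: [let@0] ((false && ((if (if true then false else true) then ((\v.(\w.v)) true) else ((\p.(\q.false)) 8)) 6)) && ((let r = 5 in r) < ((4 + 7) * (8 - 4))))
step 3: [if@0.1.0.0] ((false && ((if false then ((\v.(\w.v)) true) else ((\p.(\q.false)) 8)) 6)) && ((let r = 5 in r) < ((4 + 7) * (8 - 4))))
step 4: [if@0.1.0] ((false && (((\p.(\q.false)) 8) 6)) && ((let r = 5 in r) < ((4 + 7) * (8 - 4))))
step 5: [beta@0.1.0] ((false && ((\q.false) 6)) && ((let r = 5 in r) < ((4 + 7) * (8 - 4))))

Answer: beta at 0.1.0 : ((\p.(\q.false)) 8)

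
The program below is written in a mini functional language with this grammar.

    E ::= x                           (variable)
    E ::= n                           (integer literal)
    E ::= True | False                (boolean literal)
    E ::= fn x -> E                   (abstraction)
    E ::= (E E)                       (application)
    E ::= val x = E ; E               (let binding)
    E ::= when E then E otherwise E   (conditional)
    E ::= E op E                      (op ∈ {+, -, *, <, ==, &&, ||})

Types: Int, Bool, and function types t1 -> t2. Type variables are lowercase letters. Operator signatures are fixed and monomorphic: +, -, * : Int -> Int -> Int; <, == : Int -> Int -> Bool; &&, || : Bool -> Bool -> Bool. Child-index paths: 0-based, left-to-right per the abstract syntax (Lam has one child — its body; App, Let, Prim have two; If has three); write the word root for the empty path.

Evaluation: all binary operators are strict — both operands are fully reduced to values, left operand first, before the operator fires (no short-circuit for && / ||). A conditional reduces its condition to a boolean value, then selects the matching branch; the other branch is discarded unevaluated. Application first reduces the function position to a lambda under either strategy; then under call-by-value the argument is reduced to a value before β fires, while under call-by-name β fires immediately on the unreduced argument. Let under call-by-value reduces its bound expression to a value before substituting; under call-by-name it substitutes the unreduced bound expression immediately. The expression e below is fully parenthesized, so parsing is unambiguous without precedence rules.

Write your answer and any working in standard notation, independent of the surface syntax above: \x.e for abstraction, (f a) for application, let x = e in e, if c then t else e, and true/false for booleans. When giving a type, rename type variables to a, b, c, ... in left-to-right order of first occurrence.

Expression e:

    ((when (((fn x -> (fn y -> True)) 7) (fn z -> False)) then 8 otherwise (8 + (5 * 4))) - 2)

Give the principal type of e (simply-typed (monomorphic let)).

Derivation:
\y._ : b -> Bool
\x._ : a -> b -> Bool
  unify a -> b -> Bool ~ Int -> c
  unify a ~ Int
  unify b -> Bool ~ c
_ _ : b -> Bool
\z._ : d -> Bool
  unify b -> Bool ~ (d -> Bool) -> e
  unify b ~ d -> Bool
  unify Bool ~ e
_ _ : Bool
  unify Bool ~ Bool
  unify Int ~ Int
  unify Int ~ Int
  unify Int ~ Int
  unify Int ~ Int
  unify Int ~ Int
  unify Int ~ Int
  unify Int ~ Int

Answer: Int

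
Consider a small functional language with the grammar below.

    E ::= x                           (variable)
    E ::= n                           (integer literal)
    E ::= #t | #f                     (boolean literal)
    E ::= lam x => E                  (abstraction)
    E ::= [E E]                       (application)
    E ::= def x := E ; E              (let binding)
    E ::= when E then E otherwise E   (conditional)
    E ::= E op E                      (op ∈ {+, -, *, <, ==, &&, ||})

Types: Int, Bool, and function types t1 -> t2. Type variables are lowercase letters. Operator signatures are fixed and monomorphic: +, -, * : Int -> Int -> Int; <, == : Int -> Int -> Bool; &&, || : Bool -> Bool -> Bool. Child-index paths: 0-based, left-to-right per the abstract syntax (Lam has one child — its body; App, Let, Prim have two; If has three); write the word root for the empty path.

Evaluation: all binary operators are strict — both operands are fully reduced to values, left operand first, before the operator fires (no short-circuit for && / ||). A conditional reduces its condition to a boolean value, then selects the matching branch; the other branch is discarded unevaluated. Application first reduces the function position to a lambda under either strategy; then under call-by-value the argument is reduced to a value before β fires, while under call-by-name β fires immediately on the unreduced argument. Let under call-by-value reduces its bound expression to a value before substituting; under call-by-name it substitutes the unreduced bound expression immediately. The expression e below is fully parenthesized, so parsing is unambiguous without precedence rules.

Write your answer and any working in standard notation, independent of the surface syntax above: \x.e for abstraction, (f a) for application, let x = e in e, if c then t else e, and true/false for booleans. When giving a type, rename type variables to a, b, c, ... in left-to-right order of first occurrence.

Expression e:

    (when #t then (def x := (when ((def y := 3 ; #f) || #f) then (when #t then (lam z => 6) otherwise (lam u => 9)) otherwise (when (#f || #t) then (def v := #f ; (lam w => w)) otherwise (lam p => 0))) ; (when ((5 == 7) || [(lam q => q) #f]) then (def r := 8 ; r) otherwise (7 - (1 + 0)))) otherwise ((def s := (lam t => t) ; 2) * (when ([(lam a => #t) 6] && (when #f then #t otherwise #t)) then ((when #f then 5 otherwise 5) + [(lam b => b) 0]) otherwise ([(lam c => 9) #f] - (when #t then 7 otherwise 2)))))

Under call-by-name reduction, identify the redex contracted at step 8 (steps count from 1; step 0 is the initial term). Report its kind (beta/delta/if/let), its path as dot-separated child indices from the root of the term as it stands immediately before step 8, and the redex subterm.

Answer: delta at root : (7 - 1)

Trace:
step 0: (if true then (let x = (if ((let y = 3 in false) || false) then (if true then (\z.6) else (\u.9)) else (if (false || true) then (let v = false in (\w.w)) else (\p.0))) in (if ((5 == 7) || ((\q.q) false)) then (let r = 8 in r) else (7 - (1 + 0)))) else ((let s = (\t.t) in 2) * (if (((\a.true) 6) && (if false then true else true)) then ((if false then 5 else 5) + ((\b.b) 0)) else (((\c.9) false) - (if true then 7 else 2)))))
step 1: [if@root] (let x = (if ((let y = 3 in false) || false) then (if true then (\z.6) else (\u.9)) else (if (false || true) then (let v = false in (\w.w)) else (\p.0))) in (if ((5 == 7) || ((\q.q) false)) then (let r = 8 in r) else (7 - (1 + 0))))
step 2: [let@root] (if ((5 == 7) || ((\q.q) false)) then (let r = 8 in r) else (7 - (1 + 0)))
step 3: [delta@0.0] (if (false || ((\q.q) false)) then (let r = 8 in r) else (7 - (1 + 0)))
step 4: [beta@0.1] (if (false || false) then (let r = 8 in r) else (7 - (1 + 0)))
step 5: [delta@0] (if false then (let r = 8 in r) else (7 - (1 + 0)))
step 6: [if@root] (7 - (1 + 0))
step 7: [delta@1] (7 - 1)
step 8: [delta@root] 6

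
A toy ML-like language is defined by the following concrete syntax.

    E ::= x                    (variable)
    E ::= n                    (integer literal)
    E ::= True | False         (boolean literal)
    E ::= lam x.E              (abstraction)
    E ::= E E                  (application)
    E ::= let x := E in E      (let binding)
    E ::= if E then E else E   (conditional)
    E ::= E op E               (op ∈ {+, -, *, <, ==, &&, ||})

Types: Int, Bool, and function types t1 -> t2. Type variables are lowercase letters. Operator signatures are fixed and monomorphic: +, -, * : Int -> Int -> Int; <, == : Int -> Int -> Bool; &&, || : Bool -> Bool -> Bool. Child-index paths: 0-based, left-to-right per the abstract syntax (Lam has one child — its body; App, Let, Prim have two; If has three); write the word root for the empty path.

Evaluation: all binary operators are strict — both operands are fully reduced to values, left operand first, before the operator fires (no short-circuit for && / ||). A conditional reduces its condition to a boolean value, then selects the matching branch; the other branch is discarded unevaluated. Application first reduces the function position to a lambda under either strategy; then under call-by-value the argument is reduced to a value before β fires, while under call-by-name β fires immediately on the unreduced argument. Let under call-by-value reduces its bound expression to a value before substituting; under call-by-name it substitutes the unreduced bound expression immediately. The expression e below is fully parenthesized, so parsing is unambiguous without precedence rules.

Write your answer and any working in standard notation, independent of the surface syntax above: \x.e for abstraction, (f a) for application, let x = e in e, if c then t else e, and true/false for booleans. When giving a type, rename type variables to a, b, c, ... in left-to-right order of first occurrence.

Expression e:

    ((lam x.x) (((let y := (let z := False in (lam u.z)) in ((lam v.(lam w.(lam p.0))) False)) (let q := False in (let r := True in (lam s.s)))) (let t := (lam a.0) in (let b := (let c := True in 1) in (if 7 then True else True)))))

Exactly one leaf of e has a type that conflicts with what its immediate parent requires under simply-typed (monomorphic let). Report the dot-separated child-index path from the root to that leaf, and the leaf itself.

Working:
x : a
\x._ : a -> a
let z : Bool
z : Bool
\u._ : b -> Bool
let y : b -> Bool
\p._ : e -> Int
\w._ : d -> e -> Int
\v._ : c -> d -> e -> Int
  unify c -> d -> e -> Int ~ Bool -> f
  unify c ~ Bool
  unify d -> e -> Int ~ f
_ _ : d -> e -> Int
let q : Bool
let r : Bool
s : g
\s._ : g -> g
  unify d -> e -> Int ~ (g -> g) -> h
  unify d ~ g -> g
  unify e -> Int ~ h
_ _ : e -> Int
\a._ : i -> Int
let t : i -> Int
let c : Bool
let b : Int
  unify Int ~ Bool
  FAIL: mismatch Int ~ Bool

Answer: 1.1.1.1.0 : 7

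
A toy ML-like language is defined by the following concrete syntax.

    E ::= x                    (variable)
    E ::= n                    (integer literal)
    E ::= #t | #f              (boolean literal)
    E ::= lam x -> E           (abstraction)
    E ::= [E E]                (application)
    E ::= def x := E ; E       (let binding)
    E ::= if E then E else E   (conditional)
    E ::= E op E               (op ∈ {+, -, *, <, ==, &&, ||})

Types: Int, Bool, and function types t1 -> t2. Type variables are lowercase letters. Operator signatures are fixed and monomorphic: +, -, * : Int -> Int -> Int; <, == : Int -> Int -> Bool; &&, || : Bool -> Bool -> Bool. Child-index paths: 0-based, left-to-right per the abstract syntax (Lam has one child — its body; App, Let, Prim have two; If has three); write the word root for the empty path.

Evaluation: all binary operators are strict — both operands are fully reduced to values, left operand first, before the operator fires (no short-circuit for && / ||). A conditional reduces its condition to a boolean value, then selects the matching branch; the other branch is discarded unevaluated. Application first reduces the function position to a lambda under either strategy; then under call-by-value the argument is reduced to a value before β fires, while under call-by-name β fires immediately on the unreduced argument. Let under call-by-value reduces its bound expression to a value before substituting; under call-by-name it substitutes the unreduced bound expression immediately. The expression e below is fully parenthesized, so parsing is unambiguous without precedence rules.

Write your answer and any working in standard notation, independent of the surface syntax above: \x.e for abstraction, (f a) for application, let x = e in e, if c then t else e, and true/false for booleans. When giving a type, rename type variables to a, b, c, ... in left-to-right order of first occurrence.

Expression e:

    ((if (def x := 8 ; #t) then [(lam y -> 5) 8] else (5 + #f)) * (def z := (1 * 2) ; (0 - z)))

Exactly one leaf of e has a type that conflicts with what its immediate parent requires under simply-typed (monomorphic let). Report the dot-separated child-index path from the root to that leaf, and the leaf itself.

Derivation:
let x : Int
  unify Bool ~ Bool
\y._ : a -> Int
  unify a -> Int ~ Int -> b
  unify a ~ Int
  unify Int ~ b
_ _ : Int
  unify Int ~ Int
  unify Bool ~ Int
  FAIL: mismatch Bool ~ Int

Answer: 0.2.1 : false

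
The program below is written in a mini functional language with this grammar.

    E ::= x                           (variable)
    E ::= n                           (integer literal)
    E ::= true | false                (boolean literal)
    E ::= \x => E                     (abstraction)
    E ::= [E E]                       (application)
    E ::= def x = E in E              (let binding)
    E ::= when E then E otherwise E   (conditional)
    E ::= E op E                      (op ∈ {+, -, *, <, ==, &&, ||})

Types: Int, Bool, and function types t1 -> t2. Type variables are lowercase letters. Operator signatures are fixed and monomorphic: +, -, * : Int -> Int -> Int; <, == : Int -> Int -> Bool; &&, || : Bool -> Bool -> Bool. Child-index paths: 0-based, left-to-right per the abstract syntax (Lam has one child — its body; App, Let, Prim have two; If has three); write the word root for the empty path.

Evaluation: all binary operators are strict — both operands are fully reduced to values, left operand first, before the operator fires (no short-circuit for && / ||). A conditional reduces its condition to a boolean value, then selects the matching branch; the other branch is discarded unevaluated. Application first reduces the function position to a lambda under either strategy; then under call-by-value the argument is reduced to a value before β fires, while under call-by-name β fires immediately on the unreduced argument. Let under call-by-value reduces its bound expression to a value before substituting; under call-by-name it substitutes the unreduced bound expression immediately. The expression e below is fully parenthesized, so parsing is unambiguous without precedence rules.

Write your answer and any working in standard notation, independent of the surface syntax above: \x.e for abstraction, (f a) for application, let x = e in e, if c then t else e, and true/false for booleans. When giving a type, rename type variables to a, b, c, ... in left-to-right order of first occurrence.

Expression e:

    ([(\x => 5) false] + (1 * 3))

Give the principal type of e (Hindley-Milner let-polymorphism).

Answer: Int

Derivation:
\x._ : a -> Int
  unify a -> Int ~ Bool -> b
  unify a ~ Bool
  unify Int ~ b
_ _ : Int
  unify Int ~ Int
  unify Int ~ Int
  unify Int ~ Int
  unify Int ~ Int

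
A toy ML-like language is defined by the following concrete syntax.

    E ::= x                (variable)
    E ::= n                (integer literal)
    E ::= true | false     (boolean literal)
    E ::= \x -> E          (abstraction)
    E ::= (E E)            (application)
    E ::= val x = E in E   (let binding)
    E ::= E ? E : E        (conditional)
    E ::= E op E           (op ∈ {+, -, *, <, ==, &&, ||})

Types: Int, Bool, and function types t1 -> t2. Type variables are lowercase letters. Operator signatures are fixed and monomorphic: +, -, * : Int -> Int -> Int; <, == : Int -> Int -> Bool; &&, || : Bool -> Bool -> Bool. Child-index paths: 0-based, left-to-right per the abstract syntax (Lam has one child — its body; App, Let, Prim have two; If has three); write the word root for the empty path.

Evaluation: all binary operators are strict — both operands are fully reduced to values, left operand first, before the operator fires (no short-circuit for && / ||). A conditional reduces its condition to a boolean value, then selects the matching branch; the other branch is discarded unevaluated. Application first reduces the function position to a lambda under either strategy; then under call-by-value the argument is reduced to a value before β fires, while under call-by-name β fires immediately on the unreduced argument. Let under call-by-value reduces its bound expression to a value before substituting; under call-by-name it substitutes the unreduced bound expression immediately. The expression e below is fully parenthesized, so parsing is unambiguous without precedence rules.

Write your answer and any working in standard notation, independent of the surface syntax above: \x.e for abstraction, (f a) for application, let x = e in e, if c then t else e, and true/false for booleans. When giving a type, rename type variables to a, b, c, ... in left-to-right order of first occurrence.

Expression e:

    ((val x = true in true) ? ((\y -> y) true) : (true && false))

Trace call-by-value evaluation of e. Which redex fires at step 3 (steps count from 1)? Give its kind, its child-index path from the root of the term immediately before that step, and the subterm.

Answer: beta at root : ((\y.y) true)

Working:
step 0: (if (let x = true in true) then ((\y.y) true) else (true && false))
step 1: [let@0] (if true then ((\y.y) true) else (true && false))
step 2: [if@root] ((\y.y) true)
step 3: [beta@root] true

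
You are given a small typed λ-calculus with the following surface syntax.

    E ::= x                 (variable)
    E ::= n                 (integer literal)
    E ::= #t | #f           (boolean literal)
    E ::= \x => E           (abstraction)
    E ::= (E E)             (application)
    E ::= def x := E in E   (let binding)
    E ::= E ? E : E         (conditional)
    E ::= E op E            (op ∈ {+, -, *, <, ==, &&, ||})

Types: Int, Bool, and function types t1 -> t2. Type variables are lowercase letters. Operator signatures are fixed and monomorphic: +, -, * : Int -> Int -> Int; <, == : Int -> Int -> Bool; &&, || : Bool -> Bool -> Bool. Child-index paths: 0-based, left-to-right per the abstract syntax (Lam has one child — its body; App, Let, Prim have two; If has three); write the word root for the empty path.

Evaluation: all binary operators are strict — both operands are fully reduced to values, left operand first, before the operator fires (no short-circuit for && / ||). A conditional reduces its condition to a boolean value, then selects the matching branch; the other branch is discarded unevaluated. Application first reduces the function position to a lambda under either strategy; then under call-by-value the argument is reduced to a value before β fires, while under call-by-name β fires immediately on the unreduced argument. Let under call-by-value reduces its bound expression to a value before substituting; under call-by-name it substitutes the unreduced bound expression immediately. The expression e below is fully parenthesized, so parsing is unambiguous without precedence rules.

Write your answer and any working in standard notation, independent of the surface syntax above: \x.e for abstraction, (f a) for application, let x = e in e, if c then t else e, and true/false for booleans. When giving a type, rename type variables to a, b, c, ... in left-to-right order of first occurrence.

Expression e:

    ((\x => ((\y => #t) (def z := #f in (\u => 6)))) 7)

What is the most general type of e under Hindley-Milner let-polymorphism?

Derivation:
\y._ : b -> Bool
let z : Bool
\u._ : c -> Int
  unify b -> Bool ~ (c -> Int) -> d
  unify b ~ c -> Int
  unify Bool ~ d
_ _ : Bool
\x._ : a -> Bool
  unify a -> Bool ~ Int -> e
  unify a ~ Int
  unify Bool ~ e
_ _ : Bool

Answer: Bool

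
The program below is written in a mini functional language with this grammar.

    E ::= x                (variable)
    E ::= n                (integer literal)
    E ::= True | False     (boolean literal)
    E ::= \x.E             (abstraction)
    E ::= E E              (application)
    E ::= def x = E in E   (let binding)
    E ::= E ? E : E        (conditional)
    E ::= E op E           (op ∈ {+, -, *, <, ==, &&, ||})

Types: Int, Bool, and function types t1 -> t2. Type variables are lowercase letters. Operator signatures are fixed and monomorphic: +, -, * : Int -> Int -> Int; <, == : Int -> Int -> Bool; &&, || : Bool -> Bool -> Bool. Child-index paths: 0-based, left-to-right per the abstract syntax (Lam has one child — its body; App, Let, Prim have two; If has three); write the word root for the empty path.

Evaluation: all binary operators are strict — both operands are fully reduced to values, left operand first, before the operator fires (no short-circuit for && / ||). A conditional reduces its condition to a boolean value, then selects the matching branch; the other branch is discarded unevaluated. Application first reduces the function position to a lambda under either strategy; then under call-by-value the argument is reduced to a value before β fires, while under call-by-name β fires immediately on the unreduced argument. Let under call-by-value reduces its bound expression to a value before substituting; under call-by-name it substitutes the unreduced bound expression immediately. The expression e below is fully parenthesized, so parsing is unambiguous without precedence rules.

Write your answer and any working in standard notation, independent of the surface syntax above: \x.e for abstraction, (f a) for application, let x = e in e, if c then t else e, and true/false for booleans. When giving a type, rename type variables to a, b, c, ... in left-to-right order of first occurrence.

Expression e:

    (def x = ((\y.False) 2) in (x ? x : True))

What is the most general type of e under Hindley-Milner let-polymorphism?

Answer: Bool

Trace:
\y._ : a -> Bool
  unify a -> Bool ~ Int -> b
  unify a ~ Int
  unify Bool ~ b
_ _ : Bool
let x : Bool
x : Bool
  unify Bool ~ Bool
x : Bool
  unify Bool ~ Bool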